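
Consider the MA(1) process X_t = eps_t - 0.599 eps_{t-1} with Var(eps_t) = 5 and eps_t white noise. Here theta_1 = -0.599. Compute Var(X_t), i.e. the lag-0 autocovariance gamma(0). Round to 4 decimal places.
\gamma(0) = 6.7940

For an MA(q) process X_t = eps_t + sum_i theta_i eps_{t-i} with
Var(eps_t) = sigma^2, the variance is
  gamma(0) = sigma^2 * (1 + sum_i theta_i^2).
  sum_i theta_i^2 = (-0.599)^2 = 0.358801.
  gamma(0) = 5 * (1 + 0.358801) = 5 * 1.358801 = 6.794005, which rounds to 6.7940.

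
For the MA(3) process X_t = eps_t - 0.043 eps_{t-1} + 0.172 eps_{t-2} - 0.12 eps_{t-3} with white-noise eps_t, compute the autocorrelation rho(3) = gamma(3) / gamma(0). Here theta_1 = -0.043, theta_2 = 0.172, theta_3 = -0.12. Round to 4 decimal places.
\rho(3) = -0.1147

For an MA(q) process with theta_0 = 1, the autocovariance is
  gamma(k) = sigma^2 * sum_{i=0..q-k} theta_i * theta_{i+k},
and rho(k) = gamma(k) / gamma(0). Sigma^2 cancels.
  numerator   = (1)*(-0.12) = -0.12.
  denominator = (1)^2 + (-0.043)^2 + (0.172)^2 + (-0.12)^2 = 1.045833.
  rho(3) = -0.12 / 1.045833 = -0.1147.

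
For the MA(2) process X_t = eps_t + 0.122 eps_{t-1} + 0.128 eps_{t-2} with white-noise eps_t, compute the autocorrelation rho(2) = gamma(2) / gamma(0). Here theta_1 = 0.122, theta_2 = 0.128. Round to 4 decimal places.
\rho(2) = 0.1241

For an MA(q) process with theta_0 = 1, the autocovariance is
  gamma(k) = sigma^2 * sum_{i=0..q-k} theta_i * theta_{i+k},
and rho(k) = gamma(k) / gamma(0). Sigma^2 cancels.
  numerator   = (1)*(0.128) = 0.128.
  denominator = (1)^2 + (0.122)^2 + (0.128)^2 = 1.031268.
  rho(2) = 0.128 / 1.031268 = 0.1241.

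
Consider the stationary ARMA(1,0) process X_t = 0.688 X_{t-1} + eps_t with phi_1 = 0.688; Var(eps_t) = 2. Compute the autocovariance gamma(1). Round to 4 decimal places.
\gamma(1) = 2.6127

Multiply the model equation by X_{t-k} and take expectations. With theta_0 = psi_0 = 1 and psi_j the MA(infinity) weights, this gives
  gamma(k) - sum_i phi_i gamma(k-i) = c_k,
  c_k = sigma^2 * sum_{j=k..q} theta_j psi_{j-k}   (c_k = 0 for k > q),
using gamma(-m) = gamma(m).
Pure AR (q = 0): c_0 = sigma^2 = 2, c_k = 0 for k >= 1.
Equations for k = 0 and k = 1 (AR order 1):
  gamma(0) = phi_1 gamma(1) + c_0
  gamma(1) = phi_1 gamma(0) + c_1
Substituting the second into the first: gamma(0) (1 - phi_1^2) = c_0 + phi_1 c_1, so
  gamma(0) = c_0 / (1 - phi_1^2) = 2 / (1 - (0.688)^2) = 2 / 0.526656 = 3.797545.
  gamma(1) = phi_1 gamma(0) = (0.688)(3.797545) = 2.612711.
Therefore gamma(1) = 2.6127 (to 4 decimal places).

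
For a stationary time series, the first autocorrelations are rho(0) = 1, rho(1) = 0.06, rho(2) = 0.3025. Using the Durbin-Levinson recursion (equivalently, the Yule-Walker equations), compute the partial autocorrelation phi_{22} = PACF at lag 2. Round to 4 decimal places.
\phi_{22} = 0.3000

The PACF at lag k is phi_{kk}, the last component of the solution
to the Yule-Walker system G_k phi = r_k where
  (G_k)_{ij} = rho(|i - j|), (r_k)_i = rho(i), i,j = 1..k.
Equivalently, Durbin-Levinson gives phi_{kk} iteratively:
  phi_{11} = rho(1)
  phi_{kk} = [rho(k) - sum_{j=1..k-1} phi_{k-1,j} rho(k-j)]
            / [1 - sum_{j=1..k-1} phi_{k-1,j} rho(j)],
  phi_{k,j} = phi_{k-1,j} - phi_{kk} phi_{k-1,k-j},  j = 1..k-1.
Step k = 1:
  phi_11 = rho(1) = 0.06.
Step k = 2:
  phi_22 = [rho(2) - phi_11 rho(1)] / [1 - phi_11 rho(1)] = [0.3025 - (0.06)(0.06)] / [1 - (0.06)(0.06)]
         = 0.2989 / 0.9964 = 0.3.
Therefore phi_{22} = 0.3000.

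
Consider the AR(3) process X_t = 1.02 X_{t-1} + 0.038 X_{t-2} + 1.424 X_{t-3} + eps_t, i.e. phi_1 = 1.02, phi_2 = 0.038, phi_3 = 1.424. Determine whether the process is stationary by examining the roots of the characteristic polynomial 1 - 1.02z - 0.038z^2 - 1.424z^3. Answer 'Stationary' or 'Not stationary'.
\text{Not stationary}

The AR(p) characteristic polynomial is P(z) = 1 - 1.02z - 0.038z^2 - 1.424z^3.
Stationarity requires all roots to lie outside the unit circle, i.e. |z| > 1 for every root.
Degree 3: look for a simple real root z0 first, then factor out (1 - z/z0) and solve the remaining quadratic.
Testing z0 = 0.625: P(0.625) = 1 + (-1.02)(0.625) + (-0.038)(0.625)^2 + (-1.424)(0.625)^3
  = 1 + (-0.6375) + (-0.014844) + (-0.347656) = 0.  So z_0 = 0.625 is a root, |z_0| = 0.625.
Divide out the factor (1 - 1.6 z) = (1 - z/z0) (since 1/z0 = 1.6):
  P(z) = (1 - 1.6 z)(1 + (0.58) z + (0.89) z^2)
  [check: z-coef 0.58 - (1.6) = -1.02; z^2-coef 0.89 - (1.6)(0.58) = -0.038; z^3-coef -(1.6)(0.89) = -1.424.]
Remaining roots from the quadratic factor 1 + (0.58) z + (0.89) z^2:
  Set 1 + (0.58) z + (0.89) z^2 = 0, i.e. a z^2 + b z + c = 0 with a = 0.89, b = 0.58, c = 1.
  Discriminant D = b^2 - 4ac = (0.58)^2 - 4*(0.89)*1 = 0.3364 - (3.56) = -3.2236.
  D < 0, so the roots are the complex-conjugate pair z = (-b +/- i sqrt(-D)) / (2a) = -0.3258 +/- 1.0087i.
  For a conjugate pair |z|^2 = z * conj(z) = (product of roots) = c/a = 1/(0.89) = 1.123596, so |z| = sqrt(1.123596) = 1.06 for both roots.
Moduli of all roots: 0.6250, 1.0600, 1.0600.
All moduli strictly greater than 1? No.
Verdict: Not stationary.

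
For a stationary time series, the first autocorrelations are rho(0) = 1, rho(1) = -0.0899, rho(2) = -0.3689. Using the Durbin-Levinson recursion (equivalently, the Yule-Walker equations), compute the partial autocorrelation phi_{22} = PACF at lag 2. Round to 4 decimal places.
\phi_{22} = -0.3801

The PACF at lag k is phi_{kk}, the last component of the solution
to the Yule-Walker system G_k phi = r_k where
  (G_k)_{ij} = rho(|i - j|), (r_k)_i = rho(i), i,j = 1..k.
Equivalently, Durbin-Levinson gives phi_{kk} iteratively:
  phi_{11} = rho(1)
  phi_{kk} = [rho(k) - sum_{j=1..k-1} phi_{k-1,j} rho(k-j)]
            / [1 - sum_{j=1..k-1} phi_{k-1,j} rho(j)],
  phi_{k,j} = phi_{k-1,j} - phi_{kk} phi_{k-1,k-j},  j = 1..k-1.
Step k = 1:
  phi_11 = rho(1) = -0.0899.
Step k = 2:
  phi_22 = [rho(2) - phi_11 rho(1)] / [1 - phi_11 rho(1)] = [-0.3689 - (-0.0899)(-0.0899)] / [1 - (-0.0899)(-0.0899)]
         = -0.37698201 / 0.99191799 = -0.3801.
Therefore phi_{22} = -0.3801.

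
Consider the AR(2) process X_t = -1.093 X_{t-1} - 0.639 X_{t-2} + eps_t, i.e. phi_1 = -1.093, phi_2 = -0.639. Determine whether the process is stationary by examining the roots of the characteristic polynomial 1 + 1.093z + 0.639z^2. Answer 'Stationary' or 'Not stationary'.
\text{Stationary}

The AR(p) characteristic polynomial is P(z) = 1 + 1.093z + 0.639z^2.
Stationarity requires all roots to lie outside the unit circle, i.e. |z| > 1 for every root.
Set 1 + (1.093) z + (0.639) z^2 = 0, i.e. a z^2 + b z + c = 0 with a = 0.639, b = 1.093, c = 1.
Discriminant D = b^2 - 4ac = (1.093)^2 - 4*(0.639)*1 = 1.194649 - (2.556) = -1.361351.
D < 0, so the roots are the complex-conjugate pair z = (-b +/- i sqrt(-D)) / (2a) = -0.8552 +/- 0.913i.
For a conjugate pair |z|^2 = z * conj(z) = (product of roots) = c/a = 1/(0.639) = 1.564945, so |z| = sqrt(1.564945) = 1.251 for both roots.
Moduli of all roots: 1.2510, 1.2510.
All moduli strictly greater than 1? Yes.
Verdict: Stationary.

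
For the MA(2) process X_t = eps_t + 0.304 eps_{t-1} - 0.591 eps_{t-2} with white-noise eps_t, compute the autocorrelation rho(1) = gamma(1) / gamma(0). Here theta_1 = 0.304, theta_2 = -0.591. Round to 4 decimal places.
\rho(1) = 0.0862

For an MA(q) process with theta_0 = 1, the autocovariance is
  gamma(k) = sigma^2 * sum_{i=0..q-k} theta_i * theta_{i+k},
and rho(k) = gamma(k) / gamma(0). Sigma^2 cancels.
  numerator   = (1)*(0.304) + (0.304)*(-0.591) = 0.124336.
  denominator = (1)^2 + (0.304)^2 + (-0.591)^2 = 1.441697.
  rho(1) = 0.124336 / 1.441697 = 0.0862.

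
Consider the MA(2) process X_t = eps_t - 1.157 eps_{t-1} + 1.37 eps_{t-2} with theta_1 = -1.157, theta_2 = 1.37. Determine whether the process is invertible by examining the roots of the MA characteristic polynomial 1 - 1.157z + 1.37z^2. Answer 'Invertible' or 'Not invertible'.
\text{Not invertible}

The MA(q) characteristic polynomial is P(z) = 1 - 1.157z + 1.37z^2.
Invertibility requires all roots to lie outside the unit circle, i.e. |z| > 1 for every root.
Set 1 + (-1.157) z + (1.37) z^2 = 0, i.e. a z^2 + b z + c = 0 with a = 1.37, b = -1.157, c = 1.
Discriminant D = b^2 - 4ac = (-1.157)^2 - 4*(1.37)*1 = 1.338649 - (5.48) = -4.141351.
D < 0, so the roots are the complex-conjugate pair z = (-b +/- i sqrt(-D)) / (2a) = 0.4223 +/- 0.7427i.
For a conjugate pair |z|^2 = z * conj(z) = (product of roots) = c/a = 1/(1.37) = 0.729927, so |z| = sqrt(0.729927) = 0.8544 for both roots.
Moduli of all roots: 0.8544, 0.8544.
All moduli strictly greater than 1? No.
Verdict: Not invertible.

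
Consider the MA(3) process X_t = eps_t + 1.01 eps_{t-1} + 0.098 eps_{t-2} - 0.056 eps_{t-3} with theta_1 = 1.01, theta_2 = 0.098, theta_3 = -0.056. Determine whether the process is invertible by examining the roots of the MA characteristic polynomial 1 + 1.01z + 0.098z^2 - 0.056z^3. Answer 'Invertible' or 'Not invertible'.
\text{Invertible}

The MA(q) characteristic polynomial is P(z) = 1 + 1.01z + 0.098z^2 - 0.056z^3.
Invertibility requires all roots to lie outside the unit circle, i.e. |z| > 1 for every root.
Degree 3: look for a simple real root z0 first, then factor out (1 - z/z0) and solve the remaining quadratic.
Testing z0 = -1.25: P(-1.25) = 1 + (1.01)(-1.25) + (0.098)(-1.25)^2 + (-0.056)(-1.25)^3
  = 1 + (-1.2625) + (0.153125) + (0.109375) = 0.  So z_0 = -1.25 is a root, |z_0| = 1.25.
Divide out the factor (1 + 0.8 z) = (1 - z/z0) (since 1/z0 = -0.8):
  P(z) = (1 + 0.8 z)(1 + (0.21) z + (-0.07) z^2)
  [check: z-coef 0.21 - (-0.8) = 1.01; z^2-coef -0.07 - (-0.8)(0.21) = 0.098; z^3-coef -(-0.8)(-0.07) = -0.056.]
Remaining roots from the quadratic factor 1 + (0.21) z + (-0.07) z^2:
  Set 1 + (0.21) z + (-0.07) z^2 = 0, i.e. a z^2 + b z + c = 0 with a = -0.07, b = 0.21, c = 1.
  Discriminant D = b^2 - 4ac = (0.21)^2 - 4*(-0.07)*1 = 0.0441 - (-0.28) = 0.3241.
  D >= 0, so the roots are real: z = (-b +/- sqrt(D)) / (2a) = (-0.21 +/- 0.569298) / (-0.14).
    z_1 = (-0.21 + 0.569298) / (-0.14) = -2.5664,   |z_1| = 2.5664.
    z_2 = (-0.21 - 0.569298) / (-0.14) = 5.5664,   |z_2| = 5.5664.
Moduli of all roots: 1.2500, 2.5664, 5.5664.
All moduli strictly greater than 1? Yes.
Verdict: Invertible.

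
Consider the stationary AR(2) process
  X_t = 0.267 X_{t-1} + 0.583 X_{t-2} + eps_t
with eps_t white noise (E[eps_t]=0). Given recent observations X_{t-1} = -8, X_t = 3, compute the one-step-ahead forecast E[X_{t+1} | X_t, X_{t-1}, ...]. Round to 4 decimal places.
E[X_{t+1} \mid \mathcal F_t] = -3.8630

For an AR(p) model X_t = c + sum_i phi_i X_{t-i} + eps_t, the
one-step-ahead conditional mean is
  E[X_{t+1} | X_t, ...] = c + sum_i phi_i X_{t+1-i}.
Substitute known values:
  E[X_{t+1} | ...] = (0.267) * (3) + (0.583) * (-8)
                   = -3.8630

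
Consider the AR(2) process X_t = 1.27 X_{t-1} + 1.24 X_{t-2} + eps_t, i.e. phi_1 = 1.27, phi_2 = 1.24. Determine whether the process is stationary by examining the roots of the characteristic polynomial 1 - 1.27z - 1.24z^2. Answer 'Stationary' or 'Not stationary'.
\text{Not stationary}

The AR(p) characteristic polynomial is P(z) = 1 - 1.27z - 1.24z^2.
Stationarity requires all roots to lie outside the unit circle, i.e. |z| > 1 for every root.
Set 1 + (-1.27) z + (-1.24) z^2 = 0, i.e. a z^2 + b z + c = 0 with a = -1.24, b = -1.27, c = 1.
Discriminant D = b^2 - 4ac = (-1.27)^2 - 4*(-1.24)*1 = 1.6129 - (-4.96) = 6.5729.
D >= 0, so the roots are real: z = (-b +/- sqrt(D)) / (2a) = (1.27 +/- 2.563767) / (-2.48).
  z_1 = (1.27 + 2.563767) / (-2.48) = -1.5459,   |z_1| = 1.5459.
  z_2 = (1.27 - 2.563767) / (-2.48) = 0.5217,   |z_2| = 0.5217.
Moduli of all roots: 1.5459, 0.5217.
All moduli strictly greater than 1? No.
Verdict: Not stationary.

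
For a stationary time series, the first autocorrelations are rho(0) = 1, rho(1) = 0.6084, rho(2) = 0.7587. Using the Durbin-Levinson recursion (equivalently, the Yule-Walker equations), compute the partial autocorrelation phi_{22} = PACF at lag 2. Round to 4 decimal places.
\phi_{22} = 0.6169

The PACF at lag k is phi_{kk}, the last component of the solution
to the Yule-Walker system G_k phi = r_k where
  (G_k)_{ij} = rho(|i - j|), (r_k)_i = rho(i), i,j = 1..k.
Equivalently, Durbin-Levinson gives phi_{kk} iteratively:
  phi_{11} = rho(1)
  phi_{kk} = [rho(k) - sum_{j=1..k-1} phi_{k-1,j} rho(k-j)]
            / [1 - sum_{j=1..k-1} phi_{k-1,j} rho(j)],
  phi_{k,j} = phi_{k-1,j} - phi_{kk} phi_{k-1,k-j},  j = 1..k-1.
Step k = 1:
  phi_11 = rho(1) = 0.6084.
Step k = 2:
  phi_22 = [rho(2) - phi_11 rho(1)] / [1 - phi_11 rho(1)] = [0.7587 - (0.6084)(0.6084)] / [1 - (0.6084)(0.6084)]
         = 0.38854944 / 0.62984944 = 0.6169.
Therefore phi_{22} = 0.6169.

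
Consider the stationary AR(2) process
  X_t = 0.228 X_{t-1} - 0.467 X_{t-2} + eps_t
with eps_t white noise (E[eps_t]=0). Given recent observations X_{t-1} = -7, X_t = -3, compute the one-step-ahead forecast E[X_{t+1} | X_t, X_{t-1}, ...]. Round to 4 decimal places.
E[X_{t+1} \mid \mathcal F_t] = 2.5850

For an AR(p) model X_t = c + sum_i phi_i X_{t-i} + eps_t, the
one-step-ahead conditional mean is
  E[X_{t+1} | X_t, ...] = c + sum_i phi_i X_{t+1-i}.
Substitute known values:
  E[X_{t+1} | ...] = (0.228) * (-3) + (-0.467) * (-7)
                   = 2.5850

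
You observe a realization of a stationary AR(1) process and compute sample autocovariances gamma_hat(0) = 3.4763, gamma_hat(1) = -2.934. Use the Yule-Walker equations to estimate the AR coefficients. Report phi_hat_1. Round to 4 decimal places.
\hat\phi_{1} = -0.8440

The Yule-Walker equations for an AR(p) process read, in matrix form,
  Gamma_p phi = r_p,   with   (Gamma_p)_{ij} = gamma(|i - j|),
                       (r_p)_i = gamma(i),   i,j = 1..p.
Substitute the sample gammas (Toeplitz matrix and right-hand side of size 1):
  Gamma_p = [[3.4763]]
  r_p     = [-2.934]
With p = 1 this is the single equation gamma(0) phi_1 = gamma(1):
  phi_hat_1 = gamma(1) / gamma(0) = -2.934 / 3.4763 = -0.8440.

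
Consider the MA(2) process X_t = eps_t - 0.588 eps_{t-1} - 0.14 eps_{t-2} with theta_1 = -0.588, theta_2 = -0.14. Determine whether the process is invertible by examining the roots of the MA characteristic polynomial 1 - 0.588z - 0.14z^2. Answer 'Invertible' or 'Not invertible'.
\text{Invertible}

The MA(q) characteristic polynomial is P(z) = 1 - 0.588z - 0.14z^2.
Invertibility requires all roots to lie outside the unit circle, i.e. |z| > 1 for every root.
Set 1 + (-0.588) z + (-0.14) z^2 = 0, i.e. a z^2 + b z + c = 0 with a = -0.14, b = -0.588, c = 1.
Discriminant D = b^2 - 4ac = (-0.588)^2 - 4*(-0.14)*1 = 0.345744 - (-0.56) = 0.905744.
D >= 0, so the roots are real: z = (-b +/- sqrt(D)) / (2a) = (0.588 +/- 0.951706) / (-0.28).
  z_1 = (0.588 + 0.951706) / (-0.28) = -5.4989,   |z_1| = 5.4989.
  z_2 = (0.588 - 0.951706) / (-0.28) = 1.2989,   |z_2| = 1.2989.
Moduli of all roots: 5.4989, 1.2989.
All moduli strictly greater than 1? Yes.
Verdict: Invertible.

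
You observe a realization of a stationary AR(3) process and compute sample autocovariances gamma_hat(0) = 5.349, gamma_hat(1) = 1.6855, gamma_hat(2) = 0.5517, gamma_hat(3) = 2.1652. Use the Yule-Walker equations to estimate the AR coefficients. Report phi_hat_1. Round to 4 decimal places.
\hat\phi_{1} = 0.3120

The Yule-Walker equations for an AR(p) process read, in matrix form,
  Gamma_p phi = r_p,   with   (Gamma_p)_{ij} = gamma(|i - j|),
                       (r_p)_i = gamma(i),   i,j = 1..p.
Substitute the sample gammas (Toeplitz matrix and right-hand side of size 3):
  Gamma_p = [[5.349, 1.6855, 0.5517], [1.6855, 5.349, 1.6855], [0.5517, 1.6855, 5.349]]
  r_p     = [1.6855, 0.5517, 2.1652]
Written out (R1..R3):
  (R1) 5.349 phi_1 + 1.6855 phi_2 + 0.5517 phi_3 = 1.6855
  (R2) 1.6855 phi_1 + 5.349 phi_2 + 1.6855 phi_3 = 0.5517
  (R3) 0.5517 phi_1 + 1.6855 phi_2 + 5.349 phi_3 = 2.1652
Gaussian elimination:
  R2 <- R2 - (1.6855/5.349) R1 = R2 - (0.315106) R1:  4.817889 phi_2 + 1.511656 phi_3 = 0.020589
  R3 <- R3 - (0.5517/5.349) R1 = R3 - (0.103141) R1:  1.511656 phi_2 + 5.292097 phi_3 = 1.991356
  R3 <- R3 - (1.511656/4.817889) R2 = R3 - (0.313759) R2:  4.817801 phi_3 = 1.984896
Back-substitution:
  phi_hat_3 = 1.984896 / 4.817801 = 0.411992
  phi_hat_2 = (0.020589 - (1.511656)(0.411992)) / 4.817889 = -0.124993
  phi_hat_1 = (1.6855 - (1.6855)(-0.124993) - (0.5517)(0.411992)) / 5.349 = 0.311998
So phi_hat = [0.3120, -0.1250, 0.4120].
Therefore phi_hat_1 = 0.3120.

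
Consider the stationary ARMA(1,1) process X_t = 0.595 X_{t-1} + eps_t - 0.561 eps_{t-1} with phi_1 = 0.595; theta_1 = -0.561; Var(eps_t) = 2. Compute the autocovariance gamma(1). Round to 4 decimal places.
\gamma(1) = 0.0701

Multiply the model equation by X_{t-k} and take expectations. With theta_0 = psi_0 = 1 and psi_j the MA(infinity) weights, this gives
  gamma(k) - sum_i phi_i gamma(k-i) = c_k,
  c_k = sigma^2 * sum_{j=k..q} theta_j psi_{j-k}   (c_k = 0 for k > q),
using gamma(-m) = gamma(m).
psi-weights needed (psi_j = theta_j + sum_i phi_i psi_{j-i}):
  psi_1 = theta_1 + phi_1 = -0.561 + (0.595) = 0.034
Right-hand sides:
  c_0 = sigma^2 (1 + theta_1 psi_1) = 2 * (1 + (-0.561)(0.034)) = 2 * 0.980926 = 1.961852
  c_1 = sigma^2 theta_1 = 2 * (-0.561) = -1.122
  c_2 = 0
Equations for k = 0 and k = 1 (AR order 1):
  gamma(0) = phi_1 gamma(1) + c_0
  gamma(1) = phi_1 gamma(0) + c_1
Substituting the second into the first: gamma(0) (1 - phi_1^2) = c_0 + phi_1 c_1, so
  gamma(0) = (c_0 + phi_1 c_1) / (1 - phi_1^2) = (1.961852 + (0.595)(-1.122)) / (1 - (0.595)^2) = 1.294262 / 0.645975 = 2.003579.
  gamma(1) = phi_1 gamma(0) + c_1 = (0.595)(2.003579) + (-1.122) = 0.07013.
Therefore gamma(1) = 0.0701 (to 4 decimal places).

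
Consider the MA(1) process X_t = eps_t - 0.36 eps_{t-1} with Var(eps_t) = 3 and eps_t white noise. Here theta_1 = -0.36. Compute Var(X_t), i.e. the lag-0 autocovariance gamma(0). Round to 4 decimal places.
\gamma(0) = 3.3888

For an MA(q) process X_t = eps_t + sum_i theta_i eps_{t-i} with
Var(eps_t) = sigma^2, the variance is
  gamma(0) = sigma^2 * (1 + sum_i theta_i^2).
  sum_i theta_i^2 = (-0.36)^2 = 0.1296.
  gamma(0) = 3 * (1 + 0.1296) = 3 * 1.1296 = 3.3888.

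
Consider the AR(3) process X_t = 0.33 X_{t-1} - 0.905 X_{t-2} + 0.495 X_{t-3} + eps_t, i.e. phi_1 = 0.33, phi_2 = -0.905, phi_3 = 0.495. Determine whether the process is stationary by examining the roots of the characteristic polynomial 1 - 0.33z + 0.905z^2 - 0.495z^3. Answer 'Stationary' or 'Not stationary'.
\text{Stationary}

The AR(p) characteristic polynomial is P(z) = 1 - 0.33z + 0.905z^2 - 0.495z^3.
Stationarity requires all roots to lie outside the unit circle, i.e. |z| > 1 for every root.
Degree 3: look for a simple real root z0 first, then factor out (1 - z/z0) and solve the remaining quadratic.
Testing z0 = 2: P(2) = 1 + (-0.33)(2) + (0.905)(2)^2 + (-0.495)(2)^3
  = 1 + (-0.66) + (3.62) + (-3.96) = 0.  So z_0 = 2 is a root, |z_0| = 2.
Divide out the factor (1 - 0.5 z) = (1 - z/z0) (since 1/z0 = 0.5):
  P(z) = (1 - 0.5 z)(1 + (0.17) z + (0.99) z^2)
  [check: z-coef 0.17 - (0.5) = -0.33; z^2-coef 0.99 - (0.5)(0.17) = 0.905; z^3-coef -(0.5)(0.99) = -0.495.]
Remaining roots from the quadratic factor 1 + (0.17) z + (0.99) z^2:
  Set 1 + (0.17) z + (0.99) z^2 = 0, i.e. a z^2 + b z + c = 0 with a = 0.99, b = 0.17, c = 1.
  Discriminant D = b^2 - 4ac = (0.17)^2 - 4*(0.99)*1 = 0.0289 - (3.96) = -3.9311.
  D < 0, so the roots are the complex-conjugate pair z = (-b +/- i sqrt(-D)) / (2a) = -0.0859 +/- 1.0014i.
  For a conjugate pair |z|^2 = z * conj(z) = (product of roots) = c/a = 1/(0.99) = 1.010101, so |z| = sqrt(1.010101) = 1.005 for both roots.
Moduli of all roots: 2.0000, 1.0050, 1.0050.
All moduli strictly greater than 1? Yes.
Verdict: Stationary.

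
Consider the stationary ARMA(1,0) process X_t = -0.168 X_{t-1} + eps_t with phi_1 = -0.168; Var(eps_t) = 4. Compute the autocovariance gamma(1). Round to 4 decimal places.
\gamma(1) = -0.6915

Multiply the model equation by X_{t-k} and take expectations. With theta_0 = psi_0 = 1 and psi_j the MA(infinity) weights, this gives
  gamma(k) - sum_i phi_i gamma(k-i) = c_k,
  c_k = sigma^2 * sum_{j=k..q} theta_j psi_{j-k}   (c_k = 0 for k > q),
using gamma(-m) = gamma(m).
Pure AR (q = 0): c_0 = sigma^2 = 4, c_k = 0 for k >= 1.
Equations for k = 0 and k = 1 (AR order 1):
  gamma(0) = phi_1 gamma(1) + c_0
  gamma(1) = phi_1 gamma(0) + c_1
Substituting the second into the first: gamma(0) (1 - phi_1^2) = c_0 + phi_1 c_1, so
  gamma(0) = c_0 / (1 - phi_1^2) = 4 / (1 - (-0.168)^2) = 4 / 0.971776 = 4.116175.
  gamma(1) = phi_1 gamma(0) = (-0.168)(4.116175) = -0.691517.
Therefore gamma(1) = -0.6915 (to 4 decimal places).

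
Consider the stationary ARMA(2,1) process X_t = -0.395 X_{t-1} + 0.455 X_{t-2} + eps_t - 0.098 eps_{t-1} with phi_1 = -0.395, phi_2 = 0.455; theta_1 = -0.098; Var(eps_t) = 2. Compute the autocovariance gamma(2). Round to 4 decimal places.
\gamma(2) = 4.6778

Multiply the model equation by X_{t-k} and take expectations. With theta_0 = psi_0 = 1 and psi_j the MA(infinity) weights, this gives
  gamma(k) - sum_i phi_i gamma(k-i) = c_k,
  c_k = sigma^2 * sum_{j=k..q} theta_j psi_{j-k}   (c_k = 0 for k > q),
using gamma(-m) = gamma(m).
psi-weights needed (psi_j = theta_j + sum_i phi_i psi_{j-i}):
  psi_1 = theta_1 + phi_1 = -0.098 + (-0.395) = -0.493
Right-hand sides:
  c_0 = sigma^2 (1 + theta_1 psi_1) = 2 * (1 + (-0.098)(-0.493)) = 2 * 1.048314 = 2.096628
  c_1 = sigma^2 theta_1 = 2 * (-0.098) = -0.196
  c_2 = 0
Equations for k = 0, 1, 2 (AR order 2, c_2 = 0):
  (E0) gamma(0) = phi_1 gamma(1) + phi_2 gamma(2) + c_0
  (E1) gamma(1) = phi_1 gamma(0) + phi_2 gamma(1) + c_1
  (E2) gamma(2) = phi_1 gamma(1) + phi_2 gamma(0)
From (E1): gamma(1) = A gamma(0) + B with
  A = phi_1 / (1 - phi_2) = -0.395 / 0.545 = -0.724771,   B = c_1 / (1 - phi_2) = -0.196 / 0.545 = -0.359633.
Insert (E2) into (E0): gamma(0) (1 - phi_2^2) = phi_1 (1 + phi_2) gamma(1) + c_0.
  phi_1 (1 + phi_2) = (-0.395)(1.455) = -0.574725,   1 - phi_2^2 = 0.792975.
Replace gamma(1) by A gamma(0) + B and collect gamma(0):
  gamma(0) [0.792975 - (-0.574725)(-0.724771)] = (-0.574725)(-0.359633) + 2.096628
  gamma(0) * 0.376431 = 2.303318
  gamma(0) = 2.303318 / 0.376431 = 6.118829.
  gamma(1) = A gamma(0) + B = (-0.724771)(6.118829) + (-0.359633) = -4.794381.
  gamma(2) = phi_1 gamma(1) + phi_2 gamma(0) = (-0.395)(-4.794381) + (0.455)(6.118829) = 4.677848.
Therefore gamma(2) = 4.6778 (to 4 decimal places).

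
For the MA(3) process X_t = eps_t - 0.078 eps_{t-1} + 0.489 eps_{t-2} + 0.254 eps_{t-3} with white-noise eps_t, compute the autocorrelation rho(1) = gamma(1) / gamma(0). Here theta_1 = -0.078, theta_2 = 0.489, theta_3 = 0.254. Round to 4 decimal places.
\rho(1) = 0.0062

For an MA(q) process with theta_0 = 1, the autocovariance is
  gamma(k) = sigma^2 * sum_{i=0..q-k} theta_i * theta_{i+k},
and rho(k) = gamma(k) / gamma(0). Sigma^2 cancels.
  numerator   = (1)*(-0.078) + (-0.078)*(0.489) + (0.489)*(0.254) = 0.008064.
  denominator = (1)^2 + (-0.078)^2 + (0.489)^2 + (0.254)^2 = 1.309721.
  rho(1) = 0.008064 / 1.309721 = 0.0062.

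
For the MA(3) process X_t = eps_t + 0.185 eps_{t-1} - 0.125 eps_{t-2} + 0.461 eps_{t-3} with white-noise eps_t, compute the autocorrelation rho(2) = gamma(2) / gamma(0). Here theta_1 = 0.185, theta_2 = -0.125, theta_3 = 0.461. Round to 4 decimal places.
\rho(2) = -0.0315

For an MA(q) process with theta_0 = 1, the autocovariance is
  gamma(k) = sigma^2 * sum_{i=0..q-k} theta_i * theta_{i+k},
and rho(k) = gamma(k) / gamma(0). Sigma^2 cancels.
  numerator   = (1)*(-0.125) + (0.185)*(0.461) = -0.039715.
  denominator = (1)^2 + (0.185)^2 + (-0.125)^2 + (0.461)^2 = 1.262371.
  rho(2) = -0.039715 / 1.262371 = -0.0315.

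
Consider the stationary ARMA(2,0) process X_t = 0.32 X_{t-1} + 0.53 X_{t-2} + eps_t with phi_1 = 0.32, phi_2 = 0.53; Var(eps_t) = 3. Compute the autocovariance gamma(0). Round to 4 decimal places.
\gamma(0) = 7.7770

Multiply the model equation by X_{t-k} and take expectations. With theta_0 = psi_0 = 1 and psi_j the MA(infinity) weights, this gives
  gamma(k) - sum_i phi_i gamma(k-i) = c_k,
  c_k = sigma^2 * sum_{j=k..q} theta_j psi_{j-k}   (c_k = 0 for k > q),
using gamma(-m) = gamma(m).
Pure AR (q = 0): c_0 = sigma^2 = 3, c_k = 0 for k >= 1.
Equations for k = 0, 1, 2 (AR order 2, c_2 = 0):
  (E0) gamma(0) = phi_1 gamma(1) + phi_2 gamma(2) + c_0
  (E1) gamma(1) = phi_1 gamma(0) + phi_2 gamma(1) + c_1
  (E2) gamma(2) = phi_1 gamma(1) + phi_2 gamma(0)
From (E1): gamma(1) = A gamma(0) + B with
  A = phi_1 / (1 - phi_2) = 0.32 / 0.47 = 0.680851,   B = c_1 / (1 - phi_2) = 0 / 0.47 = 0.
Insert (E2) into (E0): gamma(0) (1 - phi_2^2) = phi_1 (1 + phi_2) gamma(1) + c_0.
  phi_1 (1 + phi_2) = (0.32)(1.53) = 0.4896,   1 - phi_2^2 = 0.7191.
Replace gamma(1) by A gamma(0) + B and collect gamma(0):
  gamma(0) [0.7191 - (0.4896)(0.680851)] = c_0 = 3
  gamma(0) * 0.385755 = 3
  gamma(0) = 3 / 0.385755 = 7.77695.
Therefore gamma(0) = 7.7770 (to 4 decimal places).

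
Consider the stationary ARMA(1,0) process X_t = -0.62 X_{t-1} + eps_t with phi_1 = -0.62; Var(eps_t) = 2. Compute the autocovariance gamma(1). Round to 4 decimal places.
\gamma(1) = -2.0143

Multiply the model equation by X_{t-k} and take expectations. With theta_0 = psi_0 = 1 and psi_j the MA(infinity) weights, this gives
  gamma(k) - sum_i phi_i gamma(k-i) = c_k,
  c_k = sigma^2 * sum_{j=k..q} theta_j psi_{j-k}   (c_k = 0 for k > q),
using gamma(-m) = gamma(m).
Pure AR (q = 0): c_0 = sigma^2 = 2, c_k = 0 for k >= 1.
Equations for k = 0 and k = 1 (AR order 1):
  gamma(0) = phi_1 gamma(1) + c_0
  gamma(1) = phi_1 gamma(0) + c_1
Substituting the second into the first: gamma(0) (1 - phi_1^2) = c_0 + phi_1 c_1, so
  gamma(0) = c_0 / (1 - phi_1^2) = 2 / (1 - (-0.62)^2) = 2 / 0.6156 = 3.248863.
  gamma(1) = phi_1 gamma(0) = (-0.62)(3.248863) = -2.014295.
Therefore gamma(1) = -2.0143 (to 4 decimal places).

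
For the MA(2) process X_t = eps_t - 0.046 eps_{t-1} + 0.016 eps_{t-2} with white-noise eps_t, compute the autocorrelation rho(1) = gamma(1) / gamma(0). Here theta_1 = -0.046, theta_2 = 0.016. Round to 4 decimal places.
\rho(1) = -0.0466

For an MA(q) process with theta_0 = 1, the autocovariance is
  gamma(k) = sigma^2 * sum_{i=0..q-k} theta_i * theta_{i+k},
and rho(k) = gamma(k) / gamma(0). Sigma^2 cancels.
  numerator   = (1)*(-0.046) + (-0.046)*(0.016) = -0.046736.
  denominator = (1)^2 + (-0.046)^2 + (0.016)^2 = 1.002372.
  rho(1) = -0.046736 / 1.002372 = -0.0466.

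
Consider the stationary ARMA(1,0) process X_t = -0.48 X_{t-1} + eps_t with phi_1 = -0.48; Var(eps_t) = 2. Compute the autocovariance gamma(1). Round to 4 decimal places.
\gamma(1) = -1.2474

Multiply the model equation by X_{t-k} and take expectations. With theta_0 = psi_0 = 1 and psi_j the MA(infinity) weights, this gives
  gamma(k) - sum_i phi_i gamma(k-i) = c_k,
  c_k = sigma^2 * sum_{j=k..q} theta_j psi_{j-k}   (c_k = 0 for k > q),
using gamma(-m) = gamma(m).
Pure AR (q = 0): c_0 = sigma^2 = 2, c_k = 0 for k >= 1.
Equations for k = 0 and k = 1 (AR order 1):
  gamma(0) = phi_1 gamma(1) + c_0
  gamma(1) = phi_1 gamma(0) + c_1
Substituting the second into the first: gamma(0) (1 - phi_1^2) = c_0 + phi_1 c_1, so
  gamma(0) = c_0 / (1 - phi_1^2) = 2 / (1 - (-0.48)^2) = 2 / 0.7696 = 2.598753.
  gamma(1) = phi_1 gamma(0) = (-0.48)(2.598753) = -1.247401.
Therefore gamma(1) = -1.2474 (to 4 decimal places).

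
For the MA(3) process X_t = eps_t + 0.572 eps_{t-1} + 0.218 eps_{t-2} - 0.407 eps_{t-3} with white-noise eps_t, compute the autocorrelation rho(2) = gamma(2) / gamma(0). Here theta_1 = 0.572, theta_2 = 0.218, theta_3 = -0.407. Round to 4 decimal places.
\rho(2) = -0.0096

For an MA(q) process with theta_0 = 1, the autocovariance is
  gamma(k) = sigma^2 * sum_{i=0..q-k} theta_i * theta_{i+k},
and rho(k) = gamma(k) / gamma(0). Sigma^2 cancels.
  numerator   = (1)*(0.218) + (0.572)*(-0.407) = -0.014804.
  denominator = (1)^2 + (0.572)^2 + (0.218)^2 + (-0.407)^2 = 1.540357.
  rho(2) = -0.014804 / 1.540357 = -0.0096.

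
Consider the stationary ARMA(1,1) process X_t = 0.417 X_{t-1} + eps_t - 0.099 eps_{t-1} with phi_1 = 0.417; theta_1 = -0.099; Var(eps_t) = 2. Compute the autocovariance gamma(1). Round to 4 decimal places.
\gamma(1) = 0.7381

Multiply the model equation by X_{t-k} and take expectations. With theta_0 = psi_0 = 1 and psi_j the MA(infinity) weights, this gives
  gamma(k) - sum_i phi_i gamma(k-i) = c_k,
  c_k = sigma^2 * sum_{j=k..q} theta_j psi_{j-k}   (c_k = 0 for k > q),
using gamma(-m) = gamma(m).
psi-weights needed (psi_j = theta_j + sum_i phi_i psi_{j-i}):
  psi_1 = theta_1 + phi_1 = -0.099 + (0.417) = 0.318
Right-hand sides:
  c_0 = sigma^2 (1 + theta_1 psi_1) = 2 * (1 + (-0.099)(0.318)) = 2 * 0.968518 = 1.937036
  c_1 = sigma^2 theta_1 = 2 * (-0.099) = -0.198
  c_2 = 0
Equations for k = 0 and k = 1 (AR order 1):
  gamma(0) = phi_1 gamma(1) + c_0
  gamma(1) = phi_1 gamma(0) + c_1
Substituting the second into the first: gamma(0) (1 - phi_1^2) = c_0 + phi_1 c_1, so
  gamma(0) = (c_0 + phi_1 c_1) / (1 - phi_1^2) = (1.937036 + (0.417)(-0.198)) / (1 - (0.417)^2) = 1.85447 / 0.826111 = 2.244819.
  gamma(1) = phi_1 gamma(0) + c_1 = (0.417)(2.244819) + (-0.198) = 0.73809.
Therefore gamma(1) = 0.7381 (to 4 decimal places).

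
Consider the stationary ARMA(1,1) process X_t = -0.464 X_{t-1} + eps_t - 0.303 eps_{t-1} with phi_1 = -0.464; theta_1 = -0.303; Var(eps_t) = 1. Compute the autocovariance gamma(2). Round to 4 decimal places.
\gamma(2) = 0.5173

Multiply the model equation by X_{t-k} and take expectations. With theta_0 = psi_0 = 1 and psi_j the MA(infinity) weights, this gives
  gamma(k) - sum_i phi_i gamma(k-i) = c_k,
  c_k = sigma^2 * sum_{j=k..q} theta_j psi_{j-k}   (c_k = 0 for k > q),
using gamma(-m) = gamma(m).
psi-weights needed (psi_j = theta_j + sum_i phi_i psi_{j-i}):
  psi_1 = theta_1 + phi_1 = -0.303 + (-0.464) = -0.767
Right-hand sides:
  c_0 = sigma^2 (1 + theta_1 psi_1) = 1 * (1 + (-0.303)(-0.767)) = 1 * 1.232401 = 1.232401
  c_1 = sigma^2 theta_1 = 1 * (-0.303) = -0.303
  c_2 = 0
Equations for k = 0 and k = 1 (AR order 1):
  gamma(0) = phi_1 gamma(1) + c_0
  gamma(1) = phi_1 gamma(0) + c_1
Substituting the second into the first: gamma(0) (1 - phi_1^2) = c_0 + phi_1 c_1, so
  gamma(0) = (c_0 + phi_1 c_1) / (1 - phi_1^2) = (1.232401 + (-0.464)(-0.303)) / (1 - (-0.464)^2) = 1.372993 / 0.784704 = 1.749695.
  gamma(1) = phi_1 gamma(0) + c_1 = (-0.464)(1.749695) + (-0.303) = -1.114859.
For k = 2 (> q): gamma(2) = phi_1 gamma(1) = (-0.464)(-1.114859) = 0.517294.
Therefore gamma(2) = 0.5173 (to 4 decimal places).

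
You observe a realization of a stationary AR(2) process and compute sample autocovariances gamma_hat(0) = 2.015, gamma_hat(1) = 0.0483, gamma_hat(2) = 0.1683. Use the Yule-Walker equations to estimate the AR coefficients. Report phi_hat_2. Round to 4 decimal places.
\hat\phi_{2} = 0.0830

The Yule-Walker equations for an AR(p) process read, in matrix form,
  Gamma_p phi = r_p,   with   (Gamma_p)_{ij} = gamma(|i - j|),
                       (r_p)_i = gamma(i),   i,j = 1..p.
Substitute the sample gammas (Toeplitz matrix and right-hand side of size 2):
  Gamma_p = [[2.015, 0.0483], [0.0483, 2.015]]
  r_p     = [0.0483, 0.1683]
Written out:
  2.015 phi_1 + 0.0483 phi_2 = 0.0483
  0.0483 phi_1 + 2.015 phi_2 = 0.1683
Solve by Cramer's rule:
  det = gamma(0)^2 - gamma(1)^2 = (2.015)^2 - (0.0483)^2 = 4.060225 - 0.00233289 = 4.05789211
  phi_hat_1 = [gamma(1) gamma(0) - gamma(1) gamma(2)] / det = [(0.0483)(2.015) - (0.0483)(0.1683)] / 4.05789211 = 0.08919561 / 4.05789211 = 0.022
  phi_hat_2 = [gamma(0) gamma(2) - gamma(1)^2] / det = [(2.015)(0.1683) - (0.0483)^2] / 4.05789211 = 0.33679161 / 4.05789211 = 0.083
So phi_hat = [0.0220, 0.0830].
Therefore phi_hat_2 = 0.0830.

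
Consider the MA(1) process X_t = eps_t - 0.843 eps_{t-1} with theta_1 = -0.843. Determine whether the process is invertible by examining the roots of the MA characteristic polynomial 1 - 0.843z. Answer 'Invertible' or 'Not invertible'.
\text{Invertible}

The MA(q) characteristic polynomial is P(z) = 1 - 0.843z.
Invertibility requires all roots to lie outside the unit circle, i.e. |z| > 1 for every root.
This is linear in z: 1 + (-0.843) z = 0  =>  z = -1/(-0.843) = 1.18624,  |z| = 1.18624.
Moduli of all roots: 1.1862.
All moduli strictly greater than 1? Yes.
Verdict: Invertible.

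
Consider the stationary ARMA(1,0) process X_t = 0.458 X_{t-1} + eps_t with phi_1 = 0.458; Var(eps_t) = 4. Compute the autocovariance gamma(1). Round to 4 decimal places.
\gamma(1) = 2.3183

Multiply the model equation by X_{t-k} and take expectations. With theta_0 = psi_0 = 1 and psi_j the MA(infinity) weights, this gives
  gamma(k) - sum_i phi_i gamma(k-i) = c_k,
  c_k = sigma^2 * sum_{j=k..q} theta_j psi_{j-k}   (c_k = 0 for k > q),
using gamma(-m) = gamma(m).
Pure AR (q = 0): c_0 = sigma^2 = 4, c_k = 0 for k >= 1.
Equations for k = 0 and k = 1 (AR order 1):
  gamma(0) = phi_1 gamma(1) + c_0
  gamma(1) = phi_1 gamma(0) + c_1
Substituting the second into the first: gamma(0) (1 - phi_1^2) = c_0 + phi_1 c_1, so
  gamma(0) = c_0 / (1 - phi_1^2) = 4 / (1 - (0.458)^2) = 4 / 0.790236 = 5.061779.
  gamma(1) = phi_1 gamma(0) = (0.458)(5.061779) = 2.318295.
Therefore gamma(1) = 2.3183 (to 4 decimal places).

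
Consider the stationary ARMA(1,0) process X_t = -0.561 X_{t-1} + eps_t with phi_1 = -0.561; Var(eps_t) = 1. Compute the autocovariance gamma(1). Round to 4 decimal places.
\gamma(1) = -0.8186

Multiply the model equation by X_{t-k} and take expectations. With theta_0 = psi_0 = 1 and psi_j the MA(infinity) weights, this gives
  gamma(k) - sum_i phi_i gamma(k-i) = c_k,
  c_k = sigma^2 * sum_{j=k..q} theta_j psi_{j-k}   (c_k = 0 for k > q),
using gamma(-m) = gamma(m).
Pure AR (q = 0): c_0 = sigma^2 = 1, c_k = 0 for k >= 1.
Equations for k = 0 and k = 1 (AR order 1):
  gamma(0) = phi_1 gamma(1) + c_0
  gamma(1) = phi_1 gamma(0) + c_1
Substituting the second into the first: gamma(0) (1 - phi_1^2) = c_0 + phi_1 c_1, so
  gamma(0) = c_0 / (1 - phi_1^2) = 1 / (1 - (-0.561)^2) = 1 / 0.685279 = 1.45926.
  gamma(1) = phi_1 gamma(0) = (-0.561)(1.45926) = -0.818645.
Therefore gamma(1) = -0.8186 (to 4 decimal places).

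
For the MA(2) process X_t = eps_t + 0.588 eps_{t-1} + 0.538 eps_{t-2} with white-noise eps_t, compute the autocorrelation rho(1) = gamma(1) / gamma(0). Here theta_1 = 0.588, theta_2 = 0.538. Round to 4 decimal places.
\rho(1) = 0.5531

For an MA(q) process with theta_0 = 1, the autocovariance is
  gamma(k) = sigma^2 * sum_{i=0..q-k} theta_i * theta_{i+k},
and rho(k) = gamma(k) / gamma(0). Sigma^2 cancels.
  numerator   = (1)*(0.588) + (0.588)*(0.538) = 0.904344.
  denominator = (1)^2 + (0.588)^2 + (0.538)^2 = 1.635188.
  rho(1) = 0.904344 / 1.635188 = 0.5531.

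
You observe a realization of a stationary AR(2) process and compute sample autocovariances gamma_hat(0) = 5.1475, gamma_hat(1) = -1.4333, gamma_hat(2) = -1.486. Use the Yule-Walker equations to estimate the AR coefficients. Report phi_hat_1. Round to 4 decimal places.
\hat\phi_{1} = -0.3890

The Yule-Walker equations for an AR(p) process read, in matrix form,
  Gamma_p phi = r_p,   with   (Gamma_p)_{ij} = gamma(|i - j|),
                       (r_p)_i = gamma(i),   i,j = 1..p.
Substitute the sample gammas (Toeplitz matrix and right-hand side of size 2):
  Gamma_p = [[5.1475, -1.4333], [-1.4333, 5.1475]]
  r_p     = [-1.4333, -1.486]
Written out:
  5.1475 phi_1 - 1.4333 phi_2 = -1.4333
  -1.4333 phi_1 + 5.1475 phi_2 = -1.486
Solve by Cramer's rule:
  det = gamma(0)^2 - gamma(1)^2 = (5.1475)^2 - (-1.4333)^2 = 26.49675625 - 2.05434889 = 24.44240736
  phi_hat_1 = [gamma(1) gamma(0) - gamma(1) gamma(2)] / det = [(-1.4333)(5.1475) - (-1.4333)(-1.486)] / 24.44240736 = -9.50779555 / 24.44240736 = -0.389
  phi_hat_2 = [gamma(0) gamma(2) - gamma(1)^2] / det = [(5.1475)(-1.486) - (-1.4333)^2] / 24.44240736 = -9.70353389 / 24.44240736 = -0.397
So phi_hat = [-0.3890, -0.3970].
Therefore phi_hat_1 = -0.3890.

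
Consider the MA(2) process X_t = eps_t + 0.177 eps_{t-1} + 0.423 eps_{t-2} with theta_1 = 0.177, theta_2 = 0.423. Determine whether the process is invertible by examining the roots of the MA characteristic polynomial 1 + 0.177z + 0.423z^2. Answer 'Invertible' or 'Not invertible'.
\text{Invertible}

The MA(q) characteristic polynomial is P(z) = 1 + 0.177z + 0.423z^2.
Invertibility requires all roots to lie outside the unit circle, i.e. |z| > 1 for every root.
Set 1 + (0.177) z + (0.423) z^2 = 0, i.e. a z^2 + b z + c = 0 with a = 0.423, b = 0.177, c = 1.
Discriminant D = b^2 - 4ac = (0.177)^2 - 4*(0.423)*1 = 0.031329 - (1.692) = -1.660671.
D < 0, so the roots are the complex-conjugate pair z = (-b +/- i sqrt(-D)) / (2a) = -0.2092 +/- 1.5233i.
For a conjugate pair |z|^2 = z * conj(z) = (product of roots) = c/a = 1/(0.423) = 2.364066, so |z| = sqrt(2.364066) = 1.5376 for both roots.
Moduli of all roots: 1.5376, 1.5376.
All moduli strictly greater than 1? Yes.
Verdict: Invertible.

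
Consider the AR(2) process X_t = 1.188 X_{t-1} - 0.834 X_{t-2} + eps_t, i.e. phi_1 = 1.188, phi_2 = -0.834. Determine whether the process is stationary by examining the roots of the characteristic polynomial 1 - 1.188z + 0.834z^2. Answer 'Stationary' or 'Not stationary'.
\text{Stationary}

The AR(p) characteristic polynomial is P(z) = 1 - 1.188z + 0.834z^2.
Stationarity requires all roots to lie outside the unit circle, i.e. |z| > 1 for every root.
Set 1 + (-1.188) z + (0.834) z^2 = 0, i.e. a z^2 + b z + c = 0 with a = 0.834, b = -1.188, c = 1.
Discriminant D = b^2 - 4ac = (-1.188)^2 - 4*(0.834)*1 = 1.411344 - (3.336) = -1.924656.
D < 0, so the roots are the complex-conjugate pair z = (-b +/- i sqrt(-D)) / (2a) = 0.7122 +/- 0.8317i.
For a conjugate pair |z|^2 = z * conj(z) = (product of roots) = c/a = 1/(0.834) = 1.199041, so |z| = sqrt(1.199041) = 1.095 for both roots.
Moduli of all roots: 1.0950, 1.0950.
All moduli strictly greater than 1? Yes.
Verdict: Stationary.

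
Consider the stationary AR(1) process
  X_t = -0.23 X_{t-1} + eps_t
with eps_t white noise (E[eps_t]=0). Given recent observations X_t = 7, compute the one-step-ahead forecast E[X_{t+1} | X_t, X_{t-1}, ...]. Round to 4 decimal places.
E[X_{t+1} \mid \mathcal F_t] = -1.6100

For an AR(p) model X_t = c + sum_i phi_i X_{t-i} + eps_t, the
one-step-ahead conditional mean is
  E[X_{t+1} | X_t, ...] = c + sum_i phi_i X_{t+1-i}.
Substitute known values:
  E[X_{t+1} | ...] = (-0.23) * (7)
                   = -1.6100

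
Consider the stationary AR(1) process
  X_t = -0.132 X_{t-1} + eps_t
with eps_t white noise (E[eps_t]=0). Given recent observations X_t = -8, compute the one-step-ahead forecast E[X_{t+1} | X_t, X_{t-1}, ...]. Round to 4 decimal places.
E[X_{t+1} \mid \mathcal F_t] = 1.0560

For an AR(p) model X_t = c + sum_i phi_i X_{t-i} + eps_t, the
one-step-ahead conditional mean is
  E[X_{t+1} | X_t, ...] = c + sum_i phi_i X_{t+1-i}.
Substitute known values:
  E[X_{t+1} | ...] = (-0.132) * (-8)
                   = 1.0560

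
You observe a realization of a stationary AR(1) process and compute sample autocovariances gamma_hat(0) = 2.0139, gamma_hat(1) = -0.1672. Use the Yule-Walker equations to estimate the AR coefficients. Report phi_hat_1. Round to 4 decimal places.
\hat\phi_{1} = -0.0830

The Yule-Walker equations for an AR(p) process read, in matrix form,
  Gamma_p phi = r_p,   with   (Gamma_p)_{ij} = gamma(|i - j|),
                       (r_p)_i = gamma(i),   i,j = 1..p.
Substitute the sample gammas (Toeplitz matrix and right-hand side of size 1):
  Gamma_p = [[2.0139]]
  r_p     = [-0.1672]
With p = 1 this is the single equation gamma(0) phi_1 = gamma(1):
  phi_hat_1 = gamma(1) / gamma(0) = -0.1672 / 2.0139 = -0.0830.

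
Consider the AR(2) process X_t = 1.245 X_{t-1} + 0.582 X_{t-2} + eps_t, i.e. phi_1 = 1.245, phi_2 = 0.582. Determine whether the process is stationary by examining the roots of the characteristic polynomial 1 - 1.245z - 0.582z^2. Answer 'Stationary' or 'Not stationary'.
\text{Not stationary}

The AR(p) characteristic polynomial is P(z) = 1 - 1.245z - 0.582z^2.
Stationarity requires all roots to lie outside the unit circle, i.e. |z| > 1 for every root.
Set 1 + (-1.245) z + (-0.582) z^2 = 0, i.e. a z^2 + b z + c = 0 with a = -0.582, b = -1.245, c = 1.
Discriminant D = b^2 - 4ac = (-1.245)^2 - 4*(-0.582)*1 = 1.550025 - (-2.328) = 3.878025.
D >= 0, so the roots are real: z = (-b +/- sqrt(D)) / (2a) = (1.245 +/- 1.96927) / (-1.164).
  z_1 = (1.245 + 1.96927) / (-1.164) = -2.7614,   |z_1| = 2.7614.
  z_2 = (1.245 - 1.96927) / (-1.164) = 0.6222,   |z_2| = 0.6222.
Moduli of all roots: 2.7614, 0.6222.
All moduli strictly greater than 1? No.
Verdict: Not stationary.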